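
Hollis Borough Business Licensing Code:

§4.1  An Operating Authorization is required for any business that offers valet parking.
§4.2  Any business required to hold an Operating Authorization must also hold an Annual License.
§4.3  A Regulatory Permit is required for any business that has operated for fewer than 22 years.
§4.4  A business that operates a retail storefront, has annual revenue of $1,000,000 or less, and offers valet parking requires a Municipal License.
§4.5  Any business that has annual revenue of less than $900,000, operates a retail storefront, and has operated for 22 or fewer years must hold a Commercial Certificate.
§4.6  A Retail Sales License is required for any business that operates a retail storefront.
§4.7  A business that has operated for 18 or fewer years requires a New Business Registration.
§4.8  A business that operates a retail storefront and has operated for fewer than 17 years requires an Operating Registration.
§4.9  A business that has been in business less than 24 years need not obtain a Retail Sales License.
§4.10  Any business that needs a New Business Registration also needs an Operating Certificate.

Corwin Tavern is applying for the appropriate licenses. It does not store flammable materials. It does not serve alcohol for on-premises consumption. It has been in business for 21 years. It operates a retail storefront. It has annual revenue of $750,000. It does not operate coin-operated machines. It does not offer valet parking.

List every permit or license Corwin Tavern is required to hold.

Commercial Certificate, Regulatory Permit

§4.1 does not offer valet parking → Operating Authorization not required.
§4.2 Operating Authorization is not required → no effect.
§4.3 years in business 21 < 22 → Regulatory Permit required.
§4.4 operates a retail storefront; revenue $750,000 ≤ $1,000,000; does not offer valet parking → Municipal License not required.
§4.5 revenue $750,000 < $900,000; operates a retail storefront; years in business 21 ≤ 22 → Commercial Certificate required.
§4.6 operates a retail storefront → Retail Sales License required.
§4.7 years in business 21 > 18 → New Business Registration not required.
§4.8 operates a retail storefront; years in business 21 ≥ 17 → Operating Registration not required.
§4.9 years in business 21 < 24 → exempt from Retail Sales License.
§4.10 New Business Registration is not required → no effect.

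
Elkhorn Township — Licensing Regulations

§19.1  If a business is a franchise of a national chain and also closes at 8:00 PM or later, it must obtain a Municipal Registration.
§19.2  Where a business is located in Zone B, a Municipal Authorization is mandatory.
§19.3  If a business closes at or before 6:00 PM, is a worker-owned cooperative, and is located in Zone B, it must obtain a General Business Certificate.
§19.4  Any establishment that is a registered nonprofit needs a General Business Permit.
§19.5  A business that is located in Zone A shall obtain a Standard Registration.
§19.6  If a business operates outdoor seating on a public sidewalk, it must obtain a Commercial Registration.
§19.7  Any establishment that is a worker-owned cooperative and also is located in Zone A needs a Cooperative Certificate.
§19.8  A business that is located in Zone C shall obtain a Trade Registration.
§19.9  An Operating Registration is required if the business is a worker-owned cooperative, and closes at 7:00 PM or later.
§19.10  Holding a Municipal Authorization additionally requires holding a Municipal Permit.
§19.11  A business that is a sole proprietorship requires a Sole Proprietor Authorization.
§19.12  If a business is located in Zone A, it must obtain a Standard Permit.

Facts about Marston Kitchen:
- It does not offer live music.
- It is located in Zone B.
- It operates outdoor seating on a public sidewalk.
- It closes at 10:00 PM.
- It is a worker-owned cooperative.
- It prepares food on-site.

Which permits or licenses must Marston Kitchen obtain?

Commercial Registration, Municipal Authorization, Municipal Permit, Operating Registration

§19.1 is a worker-owned cooperative (not: is a franchise of a national chain); closes 10:00 PM, after 8:00 PM → Municipal Registration not required.
§19.2 is located in Zone B → Municipal Authorization required.
§19.3 closes 10:00 PM, after 6:00 PM; is a worker-owned cooperative; is located in Zone B → General Business Certificate not required.
§19.4 is a worker-owned cooperative (not: is a registered nonprofit) → General Business Permit not required.
§19.5 is located in Zone B (not: is located in Zone A) → Standard Registration not required.
§19.6 operates outdoor seating on a public sidewalk → Commercial Registration required.
§19.7 is a worker-owned cooperative; is located in Zone B (not: is located in Zone A) → Cooperative Certificate not required.
§19.8 is located in Zone B (not: is located in Zone C) → Trade Registration not required.
§19.9 is a worker-owned cooperative; closes 10:00 PM, after 7:00 PM → Operating Registration required.
§19.10 Municipal Authorization is required → Municipal Permit also required.
§19.11 is a worker-owned cooperative (not: is a sole proprietorship) → Sole Proprietor Authorization not required.
§19.12 is located in Zone B (not: is located in Zone A) → Standard Permit not required.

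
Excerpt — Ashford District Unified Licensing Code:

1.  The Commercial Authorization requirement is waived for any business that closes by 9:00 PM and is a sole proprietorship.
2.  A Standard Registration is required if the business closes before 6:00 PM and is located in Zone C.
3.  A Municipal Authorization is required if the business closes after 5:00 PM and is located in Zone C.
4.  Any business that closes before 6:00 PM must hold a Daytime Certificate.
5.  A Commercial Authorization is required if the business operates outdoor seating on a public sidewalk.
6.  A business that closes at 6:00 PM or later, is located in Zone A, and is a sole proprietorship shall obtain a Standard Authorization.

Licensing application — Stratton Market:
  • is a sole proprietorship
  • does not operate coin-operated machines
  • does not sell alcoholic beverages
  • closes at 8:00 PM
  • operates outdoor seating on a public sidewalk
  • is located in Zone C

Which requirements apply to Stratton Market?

1. closes 8:00 PM, at/before 9:00 PM; is a sole proprietorship → exempt from Commercial Authorization.
2. closes 8:00 PM, after 6:00 PM; is located in Zone C → Standard Registration not required.
3. closes 8:00 PM, after 5:00 PM; is located in Zone C → Municipal Authorization required.
4. closes 8:00 PM, after 6:00 PM → Daytime Certificate not required.
5. operates outdoor seating on a public sidewalk → Commercial Authorization required.
6. closes 8:00 PM, after 6:00 PM; is located in Zone C (not: is located in Zone A); is a sole proprietorship → Standard Authorization not required.

Municipal Authorization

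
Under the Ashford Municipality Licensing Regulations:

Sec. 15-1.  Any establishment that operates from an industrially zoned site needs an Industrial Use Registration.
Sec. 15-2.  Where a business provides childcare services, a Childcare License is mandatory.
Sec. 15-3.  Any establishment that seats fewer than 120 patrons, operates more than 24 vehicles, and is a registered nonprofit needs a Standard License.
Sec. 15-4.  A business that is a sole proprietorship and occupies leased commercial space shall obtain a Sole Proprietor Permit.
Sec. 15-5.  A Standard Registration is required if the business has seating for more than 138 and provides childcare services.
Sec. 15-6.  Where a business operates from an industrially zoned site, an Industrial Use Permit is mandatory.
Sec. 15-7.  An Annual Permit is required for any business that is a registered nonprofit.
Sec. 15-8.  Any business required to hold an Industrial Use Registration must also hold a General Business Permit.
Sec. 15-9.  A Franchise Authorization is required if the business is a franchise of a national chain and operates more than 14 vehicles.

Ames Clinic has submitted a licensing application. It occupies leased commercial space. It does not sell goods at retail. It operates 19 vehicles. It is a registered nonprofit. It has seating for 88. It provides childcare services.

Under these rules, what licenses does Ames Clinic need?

Annual Permit, Childcare License

Sec. 15-1. occupies leased commercial space (not: operates from an industrially zoned site) → Industrial Use Registration not required.
Sec. 15-2. provides childcare services → Childcare License required.
Sec. 15-3. seating 88 < 120; vehicles 19 ≤ 24; is a registered nonprofit → Standard License not required.
Sec. 15-4. is a registered nonprofit (not: is a sole proprietorship); occupies leased commercial space → Sole Proprietor Permit not required.
Sec. 15-5. seating 88 ≤ 138; provides childcare services → Standard Registration not required.
Sec. 15-6. occupies leased commercial space (not: operates from an industrially zoned site) → Industrial Use Permit not required.
Sec. 15-7. is a registered nonprofit → Annual Permit required.
Sec. 15-8. Industrial Use Registration is not required → no effect.
Sec. 15-9. is a registered nonprofit (not: is a franchise of a national chain); vehicles 19 > 14 → Franchise Authorization not required.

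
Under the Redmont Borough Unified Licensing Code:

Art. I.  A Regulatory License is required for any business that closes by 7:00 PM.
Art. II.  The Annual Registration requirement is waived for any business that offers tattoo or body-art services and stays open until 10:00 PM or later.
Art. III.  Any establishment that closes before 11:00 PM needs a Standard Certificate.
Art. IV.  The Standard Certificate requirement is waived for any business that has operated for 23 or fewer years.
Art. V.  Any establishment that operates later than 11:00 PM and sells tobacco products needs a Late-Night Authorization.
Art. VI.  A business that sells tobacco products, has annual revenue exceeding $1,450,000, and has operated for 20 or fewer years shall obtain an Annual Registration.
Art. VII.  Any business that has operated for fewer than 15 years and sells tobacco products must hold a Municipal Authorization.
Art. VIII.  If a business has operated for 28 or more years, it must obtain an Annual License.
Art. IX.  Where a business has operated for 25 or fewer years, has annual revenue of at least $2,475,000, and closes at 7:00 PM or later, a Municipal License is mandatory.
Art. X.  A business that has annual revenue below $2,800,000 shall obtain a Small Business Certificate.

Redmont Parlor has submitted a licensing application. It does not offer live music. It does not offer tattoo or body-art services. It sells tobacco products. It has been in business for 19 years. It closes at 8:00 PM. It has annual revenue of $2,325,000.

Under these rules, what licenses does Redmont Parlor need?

Art. I. closes 8:00 PM, after 7:00 PM → Regulatory License not required.
Art. II. does not offer tattoo or body-art services; closes 8:00 PM, at/before 10:00 PM → Annual Registration exemption does not apply.
Art. III. closes 8:00 PM, at/before 11:00 PM → Standard Certificate required.
Art. IV. years in business 19 ≤ 23 → exempt from Standard Certificate.
Art. V. closes 8:00 PM, at/before 11:00 PM; sells tobacco products → Late-Night Authorization not required.
Art. VI. sells tobacco products; revenue $2,325,000 > $1,450,000; years in business 19 ≤ 20 → Annual Registration required.
Art. VII. years in business 19 ≥ 15; sells tobacco products → Municipal Authorization not required.
Art. VIII. years in business 19 < 28 → Annual License not required.
Art. IX. years in business 19 ≤ 25; revenue $2,325,000 < $2,475,000; closes 8:00 PM, after 7:00 PM → Municipal License not required.
Art. X. revenue $2,325,000 < $2,800,000 → Small Business Certificate required.

Annual Registration, Small Business Certificate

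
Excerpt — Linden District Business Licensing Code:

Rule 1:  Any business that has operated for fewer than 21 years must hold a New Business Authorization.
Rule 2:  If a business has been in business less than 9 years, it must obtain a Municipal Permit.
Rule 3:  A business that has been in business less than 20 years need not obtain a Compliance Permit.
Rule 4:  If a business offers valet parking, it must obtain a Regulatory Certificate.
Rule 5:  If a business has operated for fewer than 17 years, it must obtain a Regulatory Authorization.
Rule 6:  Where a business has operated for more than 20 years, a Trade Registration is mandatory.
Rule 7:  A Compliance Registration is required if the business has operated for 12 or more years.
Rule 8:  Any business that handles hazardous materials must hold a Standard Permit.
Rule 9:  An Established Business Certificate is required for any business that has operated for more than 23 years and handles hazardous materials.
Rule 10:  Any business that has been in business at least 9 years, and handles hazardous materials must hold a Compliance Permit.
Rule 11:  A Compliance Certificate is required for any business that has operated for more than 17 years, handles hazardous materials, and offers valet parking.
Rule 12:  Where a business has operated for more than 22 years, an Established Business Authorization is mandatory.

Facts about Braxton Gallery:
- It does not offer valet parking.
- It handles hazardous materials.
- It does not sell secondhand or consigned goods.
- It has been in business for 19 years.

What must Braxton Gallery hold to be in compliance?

Rule 1: years in business 19 < 21 → New Business Authorization required.
Rule 2: years in business 19 ≥ 9 → Municipal Permit not required.
Rule 3: years in business 19 < 20 → exempt from Compliance Permit.
Rule 4: does not offer valet parking → Regulatory Certificate not required.
Rule 5: years in business 19 ≥ 17 → Regulatory Authorization not required.
Rule 6: years in business 19 ≤ 20 → Trade Registration not required.
Rule 7: years in business 19 ≥ 12 → Compliance Registration required.
Rule 8: handles hazardous materials → Standard Permit required.
Rule 9: years in business 19 ≤ 23; handles hazardous materials → Established Business Certificate not required.
Rule 10: years in business 19 ≥ 9; handles hazardous materials → Compliance Permit required.
Rule 11: years in business 19 > 17; handles hazardous materials; does not offer valet parking → Compliance Certificate not required.
Rule 12: years in business 19 ≤ 22 → Established Business Authorization not required.

Compliance Registration, New Business Authorization, Standard Permit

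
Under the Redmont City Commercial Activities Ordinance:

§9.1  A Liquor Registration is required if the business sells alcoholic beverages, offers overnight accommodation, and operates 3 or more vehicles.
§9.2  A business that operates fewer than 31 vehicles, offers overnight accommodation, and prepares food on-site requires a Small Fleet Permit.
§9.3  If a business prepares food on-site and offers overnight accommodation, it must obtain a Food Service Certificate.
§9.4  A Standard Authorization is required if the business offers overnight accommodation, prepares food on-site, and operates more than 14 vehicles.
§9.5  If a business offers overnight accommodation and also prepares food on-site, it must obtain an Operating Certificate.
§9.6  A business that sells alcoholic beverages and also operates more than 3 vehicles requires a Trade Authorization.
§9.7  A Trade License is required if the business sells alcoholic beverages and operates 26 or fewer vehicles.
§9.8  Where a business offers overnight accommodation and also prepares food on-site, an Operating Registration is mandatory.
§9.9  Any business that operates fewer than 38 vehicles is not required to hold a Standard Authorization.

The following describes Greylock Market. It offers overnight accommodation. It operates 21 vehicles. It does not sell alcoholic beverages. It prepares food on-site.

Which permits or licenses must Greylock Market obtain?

§9.1 does not sell alcoholic beverages; offers overnight accommodation; vehicles 21 ≥ 3 → Liquor Registration not required.
§9.2 vehicles 21 < 31; offers overnight accommodation; prepares food on-site → Small Fleet Permit required.
§9.3 prepares food on-site; offers overnight accommodation → Food Service Certificate required.
§9.4 offers overnight accommodation; prepares food on-site; vehicles 21 > 14 → Standard Authorization required.
§9.5 offers overnight accommodation; prepares food on-site → Operating Certificate required.
§9.6 does not sell alcoholic beverages; vehicles 21 > 3 → Trade Authorization not required.
§9.7 does not sell alcoholic beverages; vehicles 21 ≤ 26 → Trade License not required.
§9.8 offers overnight accommodation; prepares food on-site → Operating Registration required.
§9.9 vehicles 21 < 38 → exempt from Standard Authorization.

Food Service Certificate, Operating Certificate, Operating Registration, Small Fleet Permit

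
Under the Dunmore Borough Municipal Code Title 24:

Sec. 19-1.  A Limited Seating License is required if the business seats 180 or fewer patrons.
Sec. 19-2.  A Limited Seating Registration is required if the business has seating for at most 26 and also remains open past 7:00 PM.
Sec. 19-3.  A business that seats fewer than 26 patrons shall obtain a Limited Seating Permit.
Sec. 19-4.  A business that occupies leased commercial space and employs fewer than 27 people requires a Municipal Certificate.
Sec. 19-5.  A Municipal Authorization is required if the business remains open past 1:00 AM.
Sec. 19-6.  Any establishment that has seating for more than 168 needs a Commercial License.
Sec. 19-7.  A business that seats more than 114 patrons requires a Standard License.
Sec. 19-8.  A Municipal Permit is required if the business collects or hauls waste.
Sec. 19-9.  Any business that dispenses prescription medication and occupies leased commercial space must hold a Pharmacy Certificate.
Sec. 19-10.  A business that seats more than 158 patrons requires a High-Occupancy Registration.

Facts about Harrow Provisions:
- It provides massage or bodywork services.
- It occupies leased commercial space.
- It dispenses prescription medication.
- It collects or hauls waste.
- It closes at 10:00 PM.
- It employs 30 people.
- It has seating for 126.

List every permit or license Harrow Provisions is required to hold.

Limited Seating License, Municipal Permit, Pharmacy Certificate, Standard License

Sec. 19-1. seating 126 ≤ 180 → Limited Seating License required.
Sec. 19-2. seating 126 > 26; closes 10:00 PM, after 7:00 PM → Limited Seating Registration not required.
Sec. 19-3. seating 126 ≥ 26 → Limited Seating Permit not required.
Sec. 19-4. occupies leased commercial space; employees 30 ≥ 27 → Municipal Certificate not required.
Sec. 19-5. closes 10:00 PM, at/before 1:00 AM → Municipal Authorization not required.
Sec. 19-6. seating 126 ≤ 168 → Commercial License not required.
Sec. 19-7. seating 126 > 114 → Standard License required.
Sec. 19-8. collects or hauls waste → Municipal Permit required.
Sec. 19-9. dispenses prescription medication; occupies leased commercial space → Pharmacy Certificate required.
Sec. 19-10. seating 126 ≤ 158 → High-Occupancy Registration not required.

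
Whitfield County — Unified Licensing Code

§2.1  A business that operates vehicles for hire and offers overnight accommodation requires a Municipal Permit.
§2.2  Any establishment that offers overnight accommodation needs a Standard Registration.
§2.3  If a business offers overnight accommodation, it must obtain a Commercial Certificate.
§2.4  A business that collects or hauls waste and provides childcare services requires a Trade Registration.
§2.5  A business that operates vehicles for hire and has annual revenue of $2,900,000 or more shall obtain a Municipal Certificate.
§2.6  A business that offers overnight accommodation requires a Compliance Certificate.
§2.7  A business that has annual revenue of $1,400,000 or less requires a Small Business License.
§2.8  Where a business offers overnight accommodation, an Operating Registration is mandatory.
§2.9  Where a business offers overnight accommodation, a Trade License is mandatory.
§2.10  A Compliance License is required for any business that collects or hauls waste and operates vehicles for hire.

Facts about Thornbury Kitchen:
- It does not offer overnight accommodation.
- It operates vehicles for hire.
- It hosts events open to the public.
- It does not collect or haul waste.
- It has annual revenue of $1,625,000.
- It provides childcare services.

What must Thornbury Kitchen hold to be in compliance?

§2.1 operates vehicles for hire; does not offer overnight accommodation → Municipal Permit not required.
§2.2 does not offer overnight accommodation → Standard Registration not required.
§2.3 does not offer overnight accommodation → Commercial Certificate not required.
§2.4 does not collect or haul waste; provides childcare services → Trade Registration not required.
§2.5 operates vehicles for hire; revenue $1,625,000 < $2,900,000 → Municipal Certificate not required.
§2.6 does not offer overnight accommodation → Compliance Certificate not required.
§2.7 revenue $1,625,000 > $1,400,000 → Small Business License not required.
§2.8 does not offer overnight accommodation → Operating Registration not required.
§2.9 does not offer overnight accommodation → Trade License not required.
§2.10 does not collect or haul waste; operates vehicles for hire → Compliance License not required.

None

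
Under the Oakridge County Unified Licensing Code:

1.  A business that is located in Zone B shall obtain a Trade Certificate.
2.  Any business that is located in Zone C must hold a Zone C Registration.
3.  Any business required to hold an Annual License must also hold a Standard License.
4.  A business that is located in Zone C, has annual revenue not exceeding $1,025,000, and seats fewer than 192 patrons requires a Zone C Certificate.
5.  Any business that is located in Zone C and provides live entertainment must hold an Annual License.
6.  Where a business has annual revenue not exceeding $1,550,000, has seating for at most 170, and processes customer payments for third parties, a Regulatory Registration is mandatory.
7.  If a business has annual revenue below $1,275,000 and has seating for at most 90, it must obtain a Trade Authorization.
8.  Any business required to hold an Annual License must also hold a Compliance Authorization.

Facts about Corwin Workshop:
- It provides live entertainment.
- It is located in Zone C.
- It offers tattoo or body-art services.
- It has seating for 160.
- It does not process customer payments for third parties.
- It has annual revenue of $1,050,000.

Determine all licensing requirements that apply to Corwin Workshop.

1. is located in Zone C (not: is located in Zone B) → Trade Certificate not required.
2. is located in Zone C → Zone C Registration required.
3. Annual License is required → Standard License also required.
4. is located in Zone C; revenue $1,050,000 > $1,025,000; seating 160 < 192 → Zone C Certificate not required.
5. is located in Zone C; provides live entertainment → Annual License required.
6. revenue $1,050,000 ≤ $1,550,000; seating 160 ≤ 170; does not process customer payments for third parties → Regulatory Registration not required.
7. revenue $1,050,000 < $1,275,000; seating 160 > 90 → Trade Authorization not required.
8. Annual License is required → Compliance Authorization also required.

Annual License, Compliance Authorization, Standard License, Zone C Registration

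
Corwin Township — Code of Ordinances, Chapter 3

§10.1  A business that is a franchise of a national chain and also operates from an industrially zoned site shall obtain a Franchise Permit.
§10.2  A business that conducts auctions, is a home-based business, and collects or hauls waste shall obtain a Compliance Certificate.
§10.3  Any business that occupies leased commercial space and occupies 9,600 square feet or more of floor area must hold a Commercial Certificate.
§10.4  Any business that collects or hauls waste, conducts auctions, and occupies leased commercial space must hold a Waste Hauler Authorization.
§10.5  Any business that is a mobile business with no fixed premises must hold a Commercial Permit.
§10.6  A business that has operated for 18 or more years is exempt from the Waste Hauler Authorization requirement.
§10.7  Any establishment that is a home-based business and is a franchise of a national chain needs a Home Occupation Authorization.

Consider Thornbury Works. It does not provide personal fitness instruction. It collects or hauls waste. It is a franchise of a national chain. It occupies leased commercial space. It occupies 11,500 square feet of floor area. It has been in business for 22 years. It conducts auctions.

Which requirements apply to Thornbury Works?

Commercial Certificate

§10.1 is a franchise of a national chain; occupies leased commercial space (not: operates from an industrially zoned site) → Franchise Permit not required.
§10.2 conducts auctions; occupies leased commercial space (not: is a home-based business); collects or hauls waste → Compliance Certificate not required.
§10.3 occupies leased commercial space; floor area 11,500 square feet ≥ 9,600 square feet → Commercial Certificate required.
§10.4 collects or hauls waste; conducts auctions; occupies leased commercial space → Waste Hauler Authorization required.
§10.5 occupies leased commercial space (not: is a mobile business with no fixed premises) → Commercial Permit not required.
§10.6 years in business 22 ≥ 18 → exempt from Waste Hauler Authorization.
§10.7 occupies leased commercial space (not: is a home-based business); is a franchise of a national chain → Home Occupation Authorization not required.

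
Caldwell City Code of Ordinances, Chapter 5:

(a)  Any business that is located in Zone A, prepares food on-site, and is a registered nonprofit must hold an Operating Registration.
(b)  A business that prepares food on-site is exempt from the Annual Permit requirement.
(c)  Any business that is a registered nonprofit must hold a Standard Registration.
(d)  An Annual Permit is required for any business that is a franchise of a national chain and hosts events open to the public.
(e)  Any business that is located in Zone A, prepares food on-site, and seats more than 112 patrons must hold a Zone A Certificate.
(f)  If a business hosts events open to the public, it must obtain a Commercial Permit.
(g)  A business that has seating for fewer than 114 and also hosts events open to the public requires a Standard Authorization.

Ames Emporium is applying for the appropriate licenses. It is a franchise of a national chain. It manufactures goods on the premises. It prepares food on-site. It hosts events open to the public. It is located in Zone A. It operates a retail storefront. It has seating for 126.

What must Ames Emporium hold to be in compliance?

Commercial Permit, Zone A Certificate

(a) is located in Zone A; prepares food on-site; is a franchise of a national chain (not: is a registered nonprofit) → Operating Registration not required.
(b) prepares food on-site → exempt from Annual Permit.
(c) is a franchise of a national chain (not: is a registered nonprofit) → Standard Registration not required.
(d) is a franchise of a national chain; hosts events open to the public → Annual Permit required.
(e) is located in Zone A; prepares food on-site; seating 126 > 112 → Zone A Certificate required.
(f) hosts events open to the public → Commercial Permit required.
(g) seating 126 ≥ 114; hosts events open to the public → Standard Authorization not required.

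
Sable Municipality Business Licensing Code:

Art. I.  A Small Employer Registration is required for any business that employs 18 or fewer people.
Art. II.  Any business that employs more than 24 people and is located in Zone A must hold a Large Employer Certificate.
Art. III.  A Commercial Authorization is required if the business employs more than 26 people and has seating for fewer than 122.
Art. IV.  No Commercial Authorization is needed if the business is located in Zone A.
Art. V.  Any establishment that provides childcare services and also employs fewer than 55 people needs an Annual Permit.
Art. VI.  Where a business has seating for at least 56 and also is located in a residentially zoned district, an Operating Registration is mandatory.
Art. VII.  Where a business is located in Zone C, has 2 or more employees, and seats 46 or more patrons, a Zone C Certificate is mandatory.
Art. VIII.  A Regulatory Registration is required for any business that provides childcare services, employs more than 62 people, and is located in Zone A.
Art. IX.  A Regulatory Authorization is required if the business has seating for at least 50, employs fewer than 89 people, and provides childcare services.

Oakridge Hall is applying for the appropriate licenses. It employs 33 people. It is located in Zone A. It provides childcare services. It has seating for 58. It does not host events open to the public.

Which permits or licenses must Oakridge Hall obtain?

Annual Permit, Large Employer Certificate, Regulatory Authorization

Art. I. employees 33 > 18 → Small Employer Registration not required.
Art. II. employees 33 > 24; is located in Zone A → Large Employer Certificate required.
Art. III. employees 33 > 26; seating 58 < 122 → Commercial Authorization required.
Art. IV. is located in Zone A → exempt from Commercial Authorization.
Art. V. provides childcare services; employees 33 < 55 → Annual Permit required.
Art. VI. seating 58 ≥ 56; is located in Zone A (not: is located in a residentially zoned district) → Operating Registration not required.
Art. VII. is located in Zone A (not: is located in Zone C); employees 33 ≥ 2; seating 58 ≥ 46 → Zone C Certificate not required.
Art. VIII. provides childcare services; employees 33 ≤ 62; is located in Zone A → Regulatory Registration not required.
Art. IX. seating 58 ≥ 50; employees 33 < 89; provides childcare services → Regulatory Authorization required.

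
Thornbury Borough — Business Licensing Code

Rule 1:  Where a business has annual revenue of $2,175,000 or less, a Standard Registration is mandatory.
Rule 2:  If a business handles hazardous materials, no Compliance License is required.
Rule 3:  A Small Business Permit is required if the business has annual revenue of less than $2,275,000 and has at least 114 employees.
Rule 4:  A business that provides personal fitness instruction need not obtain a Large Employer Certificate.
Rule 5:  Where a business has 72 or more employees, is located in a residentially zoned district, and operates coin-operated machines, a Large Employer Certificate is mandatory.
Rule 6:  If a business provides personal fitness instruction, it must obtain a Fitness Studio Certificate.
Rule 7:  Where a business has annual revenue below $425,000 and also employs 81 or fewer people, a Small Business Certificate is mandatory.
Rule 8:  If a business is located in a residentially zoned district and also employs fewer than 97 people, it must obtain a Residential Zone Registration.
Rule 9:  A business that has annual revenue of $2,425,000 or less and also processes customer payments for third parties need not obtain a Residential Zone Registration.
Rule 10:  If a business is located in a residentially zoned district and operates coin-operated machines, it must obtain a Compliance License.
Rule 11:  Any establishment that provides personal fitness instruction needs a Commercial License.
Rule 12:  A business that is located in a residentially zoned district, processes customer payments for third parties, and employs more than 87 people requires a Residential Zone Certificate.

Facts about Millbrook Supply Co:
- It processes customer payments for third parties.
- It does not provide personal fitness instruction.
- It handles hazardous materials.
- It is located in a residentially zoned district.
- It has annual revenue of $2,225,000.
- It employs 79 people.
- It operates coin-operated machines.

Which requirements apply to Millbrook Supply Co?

Large Employer Certificate

Rule 1: revenue $2,225,000 > $2,175,000 → Standard Registration not required.
Rule 2: handles hazardous materials → exempt from Compliance License.
Rule 3: revenue $2,225,000 < $2,275,000; employees 79 < 114 → Small Business Permit not required.
Rule 4: does not provide personal fitness instruction → Large Employer Certificate exemption does not apply.
Rule 5: employees 79 ≥ 72; is located in a residentially zoned district; operates coin-operated machines → Large Employer Certificate required.
Rule 6: does not provide personal fitness instruction → Fitness Studio Certificate not required.
Rule 7: revenue $2,225,000 ≥ $425,000; employees 79 ≤ 81 → Small Business Certificate not required.
Rule 8: is located in a residentially zoned district; employees 79 < 97 → Residential Zone Registration required.
Rule 9: revenue $2,225,000 ≤ $2,425,000; processes customer payments for third parties → exempt from Residential Zone Registration.
Rule 10: is located in a residentially zoned district; operates coin-operated machines → Compliance License required.
Rule 11: does not provide personal fitness instruction → Commercial License not required.
Rule 12: is located in a residentially zoned district; processes customer payments for third parties; employees 79 ≤ 87 → Residential Zone Certificate not required.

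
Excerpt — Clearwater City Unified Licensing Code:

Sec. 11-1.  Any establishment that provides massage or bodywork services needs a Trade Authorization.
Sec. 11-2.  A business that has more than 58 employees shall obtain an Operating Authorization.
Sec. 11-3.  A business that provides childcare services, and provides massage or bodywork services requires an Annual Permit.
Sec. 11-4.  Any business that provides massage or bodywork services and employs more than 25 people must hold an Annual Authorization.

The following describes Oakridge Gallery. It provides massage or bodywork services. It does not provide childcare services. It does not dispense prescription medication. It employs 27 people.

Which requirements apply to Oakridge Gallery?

Annual Authorization, Trade Authorization

Sec. 11-1. provides massage or bodywork services → Trade Authorization required.
Sec. 11-2. employees 27 ≤ 58 → Operating Authorization not required.
Sec. 11-3. does not provide childcare services; provides massage or bodywork services → Annual Permit not required.
Sec. 11-4. provides massage or bodywork services; employees 27 > 25 → Annual Authorization required.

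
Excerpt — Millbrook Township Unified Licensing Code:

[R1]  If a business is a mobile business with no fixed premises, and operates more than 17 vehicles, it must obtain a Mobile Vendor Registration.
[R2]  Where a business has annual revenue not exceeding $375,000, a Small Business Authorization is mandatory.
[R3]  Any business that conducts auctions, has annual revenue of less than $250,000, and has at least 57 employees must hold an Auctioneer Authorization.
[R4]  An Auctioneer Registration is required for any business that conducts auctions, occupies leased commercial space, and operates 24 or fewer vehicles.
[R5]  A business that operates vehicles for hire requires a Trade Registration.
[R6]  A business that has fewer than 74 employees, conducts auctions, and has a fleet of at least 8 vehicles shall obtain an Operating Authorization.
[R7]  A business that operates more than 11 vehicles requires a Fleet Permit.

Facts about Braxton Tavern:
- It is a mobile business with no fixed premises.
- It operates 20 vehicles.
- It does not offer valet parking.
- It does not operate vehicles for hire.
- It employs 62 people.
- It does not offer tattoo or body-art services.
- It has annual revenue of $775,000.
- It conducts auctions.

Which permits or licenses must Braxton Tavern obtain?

[R1] is a mobile business with no fixed premises; vehicles 20 > 17 → Mobile Vendor Registration required.
[R2] revenue $775,000 > $375,000 → Small Business Authorization not required.
[R3] conducts auctions; revenue $775,000 ≥ $250,000; employees 62 ≥ 57 → Auctioneer Authorization not required.
[R4] conducts auctions; is a mobile business with no fixed premises (not: occupies leased commercial space); vehicles 20 ≤ 24 → Auctioneer Registration not required.
[R5] does not operate vehicles for hire → Trade Registration not required.
[R6] employees 62 < 74; conducts auctions; vehicles 20 ≥ 8 → Operating Authorization required.
[R7] vehicles 20 > 11 → Fleet Permit required.

Fleet Permit, Mobile Vendor Registration, Operating Authorization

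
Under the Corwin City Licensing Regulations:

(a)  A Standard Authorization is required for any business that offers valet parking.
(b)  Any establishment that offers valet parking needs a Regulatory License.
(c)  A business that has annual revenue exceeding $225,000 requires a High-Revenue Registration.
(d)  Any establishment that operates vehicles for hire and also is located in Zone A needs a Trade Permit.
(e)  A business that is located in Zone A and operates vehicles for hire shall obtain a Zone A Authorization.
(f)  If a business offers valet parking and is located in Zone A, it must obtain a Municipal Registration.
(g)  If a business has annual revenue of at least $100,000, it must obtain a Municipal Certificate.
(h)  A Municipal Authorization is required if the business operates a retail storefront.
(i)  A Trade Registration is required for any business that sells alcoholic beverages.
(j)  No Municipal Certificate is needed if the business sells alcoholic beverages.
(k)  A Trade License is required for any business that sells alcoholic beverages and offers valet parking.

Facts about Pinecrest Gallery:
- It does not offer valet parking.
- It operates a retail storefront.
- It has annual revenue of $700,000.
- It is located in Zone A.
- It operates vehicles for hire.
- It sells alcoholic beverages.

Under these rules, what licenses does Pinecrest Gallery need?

(a) does not offer valet parking → Standard Authorization not required.
(b) does not offer valet parking → Regulatory License not required.
(c) revenue $700,000 > $225,000 → High-Revenue Registration required.
(d) operates vehicles for hire; is located in Zone A → Trade Permit required.
(e) is located in Zone A; operates vehicles for hire → Zone A Authorization required.
(f) does not offer valet parking; is located in Zone A → Municipal Registration not required.
(g) revenue $700,000 ≥ $100,000 → Municipal Certificate required.
(h) operates a retail storefront → Municipal Authorization required.
(i) sells alcoholic beverages → Trade Registration required.
(j) sells alcoholic beverages → exempt from Municipal Certificate.
(k) sells alcoholic beverages; does not offer valet parking → Trade License not required.

High-Revenue Registration, Municipal Authorization, Trade Permit, Trade Registration, Zone A Authorization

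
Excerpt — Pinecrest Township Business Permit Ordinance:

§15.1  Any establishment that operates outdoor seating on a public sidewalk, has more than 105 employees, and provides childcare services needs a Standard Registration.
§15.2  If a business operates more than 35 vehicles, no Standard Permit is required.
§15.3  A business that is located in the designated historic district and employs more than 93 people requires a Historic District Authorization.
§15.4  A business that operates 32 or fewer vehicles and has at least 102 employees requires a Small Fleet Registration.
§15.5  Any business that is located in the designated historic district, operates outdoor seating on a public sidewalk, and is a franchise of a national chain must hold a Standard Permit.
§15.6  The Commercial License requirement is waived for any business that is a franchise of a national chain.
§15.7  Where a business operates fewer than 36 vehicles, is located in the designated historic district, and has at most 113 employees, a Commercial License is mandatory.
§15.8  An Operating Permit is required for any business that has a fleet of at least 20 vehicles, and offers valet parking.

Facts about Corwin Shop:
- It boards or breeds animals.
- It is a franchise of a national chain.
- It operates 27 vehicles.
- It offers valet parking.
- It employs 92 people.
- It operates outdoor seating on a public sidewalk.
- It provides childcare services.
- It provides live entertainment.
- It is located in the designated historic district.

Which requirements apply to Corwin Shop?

Operating Permit, Standard Permit

§15.1 operates outdoor seating on a public sidewalk; employees 92 ≤ 105; provides childcare services → Standard Registration not required.
§15.2 vehicles 27 ≤ 35 → Standard Permit exemption does not apply.
§15.3 is located in the designated historic district; employees 92 ≤ 93 → Historic District Authorization not required.
§15.4 vehicles 27 ≤ 32; employees 92 < 102 → Small Fleet Registration not required.
§15.5 is located in the designated historic district; operates outdoor seating on a public sidewalk; is a franchise of a national chain → Standard Permit required.
§15.6 is a franchise of a national chain → exempt from Commercial License.
§15.7 vehicles 27 < 36; is located in the designated historic district; employees 92 ≤ 113 → Commercial License required.
§15.8 vehicles 27 ≥ 20; offers valet parking → Operating Permit required.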